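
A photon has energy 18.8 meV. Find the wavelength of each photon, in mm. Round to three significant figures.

(h = 6.62607015 × 10^-34 J·s, c = 2.99792458 × 10^8 m/s, 1 eV = 1.602176634 × 10^-19 J.)
In SI units: E = 18.8 meV = 3.0121 × 10^-21 J.
Since λ = hc/E for a photon, λ = 6.595 × 10^-5 m.
Converting to mm: λ = 0.06595 mm ≈ 0.0659 mm.

0.0659 mm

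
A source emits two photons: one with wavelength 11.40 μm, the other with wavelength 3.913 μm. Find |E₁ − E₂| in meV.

Using E = hc/λ: E₁ = 1.7425e-20 J, E₂ = 5.0765e-20 J.
|ΔE| = |1.7425e-20 − 5.0765e-20| = 3.33e-20 J = 208 meV.

208 meV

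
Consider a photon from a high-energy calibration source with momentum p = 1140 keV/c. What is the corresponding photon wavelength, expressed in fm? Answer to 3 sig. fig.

In SI units: p = 1140 keV/c = 6.0925 × 10^-22 kg·m/s.
For a photon λ = h/p, so λ = 1.088 × 10^-12 m.
Converting to fm: λ = 1088 fm ≈ 1090 fm.

1090 fm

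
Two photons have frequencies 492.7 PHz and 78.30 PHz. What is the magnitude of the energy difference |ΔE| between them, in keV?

Using E = hf: E₁ = 3.2647 × 10^-16 J, E₂ = 5.1882 × 10^-17 J.
|ΔE| = |3.2647 × 10^-16 − 5.1882 × 10^-17| = 2.75 × 10^-16 J = 1.71 keV.

1.71 keV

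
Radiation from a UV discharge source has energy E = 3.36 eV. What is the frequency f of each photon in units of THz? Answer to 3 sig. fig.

Use h = 6.62607015·10^-34 J·s, 1 eV = 1.602176634·10^-19 J.
In SI units: E = 3.36 eV = 5.3833·10^-19 J.
For a photon f = E/h, so f = 8.124·10^14 Hz.
Converting to THz: f = 812.4 THz ≈ 812 THz.

812 THz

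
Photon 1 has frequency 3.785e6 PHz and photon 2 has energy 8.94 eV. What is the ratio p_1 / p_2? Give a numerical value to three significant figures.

p_1 = 8.366e-21 kg·m/s (from frequency = 3.785e6 PHz, via p = hf/c).
p_2 = 4.778e-27 kg·m/s (from energy = 8.94 eV, via p = E/c).
Ratio = 8.366e-21 / 4.778e-27 = 1.75e6.

1.75e6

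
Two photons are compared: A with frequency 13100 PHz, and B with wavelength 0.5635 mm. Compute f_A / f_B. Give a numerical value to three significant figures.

2.46e7

f_A = 1.310e19 Hz (from frequency = 13100 PHz, via f given directly).
f_B = 5.320e11 Hz (from wavelength = 0.5635 mm, via f = c/λ).
Ratio = 1.310e19 / 5.320e11 = 2.46e7.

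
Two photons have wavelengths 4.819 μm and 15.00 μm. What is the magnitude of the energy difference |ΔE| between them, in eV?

Using E = hc/λ: E₁ = 4.1221e-20 J, E₂ = 1.3243e-20 J.
|ΔE| = |4.1221e-20 − 1.3243e-20| = 2.80e-20 J = 0.175 eV.

0.175 eV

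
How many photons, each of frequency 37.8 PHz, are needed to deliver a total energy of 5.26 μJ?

2.10 × 10^11 photons

Per-photon energy: E = 2.505 × 10^-17 J (from frequency = 37.8 PHz).
N = E_total / E_photon = 5.26 × 10^-6 J / 2.505 × 10^-17 J = 2.10 × 10^11.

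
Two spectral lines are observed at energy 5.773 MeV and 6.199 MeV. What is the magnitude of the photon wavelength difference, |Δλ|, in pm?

0.0148 pm

Using λ = hc/E: λ₁ = 2.1477e-13 m, λ₂ = 2.0001e-13 m.
|Δλ| = |2.1477e-13 − 2.0001e-13| = 1.48e-14 m = 0.0148 pm.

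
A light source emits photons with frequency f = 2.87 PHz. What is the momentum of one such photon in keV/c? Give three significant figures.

(h = 6.62607015 × 10^-34 J·s, c = 2.99792458 × 10^8 m/s, 1 eV = 1.602176634 × 10^-19 J.)
Convert to SI: f = 2.87 PHz = 2.87 × 10^15 Hz.
For a photon p = hf/c, so p = 6.343 × 10^-27 kg·m/s.
Converting to keV/c: p = 0.01187 keV/c ≈ 0.0119 keV/c.

0.0119 keV/c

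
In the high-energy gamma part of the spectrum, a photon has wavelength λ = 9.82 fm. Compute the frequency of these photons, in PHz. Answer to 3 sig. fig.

First convert: λ = 9.82 fm = 9.82 × 10^-15 m.
For a photon f = c/λ, so f = 3.053 × 10^22 Hz.
Converting to PHz: f = 3.053 × 10^7 PHz ≈ 3.05 × 10^7 PHz.

3.05 × 10^7 PHz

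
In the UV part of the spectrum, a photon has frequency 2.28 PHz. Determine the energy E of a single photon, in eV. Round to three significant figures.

(h = 6.62607015 × 10^-34 J·s, 1 eV = 1.602176634 × 10^-19 J.)
In SI units: f = 2.28 PHz = 2.28 × 10^15 Hz.
For a photon E = hf, so E = 1.511 × 10^-18 J.
Converting to eV: E = 9.429 eV ≈ 9.43 eV.

9.43 eV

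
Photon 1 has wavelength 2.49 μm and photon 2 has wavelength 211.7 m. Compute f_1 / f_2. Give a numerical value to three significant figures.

8.50·10^7

f_1 = 1.204·10^14 Hz (from wavelength = 2.49 μm, via f = c/λ).
f_2 = 1.416·10^6 Hz (from wavelength = 211.7 m, via f = c/λ).
Ratio = 1.204·10^14 / 1.416·10^6 = 8.50·10^7.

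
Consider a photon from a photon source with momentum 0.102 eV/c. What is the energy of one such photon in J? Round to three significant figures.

1.63e-20 J

Use c = 2.99792458e8 m/s, 1 eV = 1.602176634e-19 J.
In SI units: p = 0.102 eV/c = 5.4512e-29 kg·m/s.
The photon relation is E = pc, giving E = 1.634e-20 J.
So E ≈ 1.63e-20 J.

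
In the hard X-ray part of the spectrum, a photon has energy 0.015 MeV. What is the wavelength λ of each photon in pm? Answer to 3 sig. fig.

82.7 pm

In SI units: E = 0.015 MeV = 2.4033 × 10^-15 J.
For a photon λ = hc/E, so λ = 8.266 × 10^-11 m.
Converting to pm: λ = 82.66 pm ≈ 82.7 pm.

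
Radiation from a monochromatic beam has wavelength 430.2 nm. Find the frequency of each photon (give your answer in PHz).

0.697 PHz

Take c = 2.99792458·10^8 m/s.
First convert: λ = 430.2 nm = 4.302·10^-7 m.
Since f = c/λ for a photon, f = 6.969·10^14 Hz.
Converting to PHz: f = 0.6969 PHz ≈ 0.697 PHz.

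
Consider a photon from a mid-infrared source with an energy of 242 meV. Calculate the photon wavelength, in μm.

Convert to SI: E = 242 meV = 3.8773·10^-20 J.
Apply λ = hc/E: λ = 5.123·10^-6 m.
Converting to μm: λ = 5.123 μm ≈ 5.12 μm.

5.12 μm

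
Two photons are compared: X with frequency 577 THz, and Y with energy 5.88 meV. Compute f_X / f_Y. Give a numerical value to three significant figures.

406

f_X = 5.770e14 Hz (from frequency = 577 THz, via f given directly).
f_Y = 1.422e12 Hz (from energy = 5.88 meV, via f = E/h).
Ratio = 5.770e14 / 1.422e12 = 406.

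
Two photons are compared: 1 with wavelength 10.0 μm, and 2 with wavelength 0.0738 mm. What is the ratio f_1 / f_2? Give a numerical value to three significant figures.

f_1 = 2.998·10^13 Hz (from wavelength = 10.0 μm, via f = c/λ).
f_2 = 4.062·10^12 Hz (from wavelength = 0.0738 mm, via f = c/λ).
Ratio = 2.998·10^13 / 4.062·10^12 = 7.38.

7.38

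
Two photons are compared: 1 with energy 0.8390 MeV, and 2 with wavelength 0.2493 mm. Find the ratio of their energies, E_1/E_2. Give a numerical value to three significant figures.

E_1 = 1.344 × 10^-13 J (from energy = 0.8390 MeV, via E given directly).
E_2 = 7.968 × 10^-22 J (from wavelength = 0.2493 mm, via E = hc/λ).
Ratio = 1.344 × 10^-13 / 7.968 × 10^-22 = 1.69 × 10^8.

1.69 × 10^8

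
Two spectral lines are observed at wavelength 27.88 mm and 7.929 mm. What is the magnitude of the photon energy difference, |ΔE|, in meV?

0.112 meV

Using E = hc/λ: E₁ = 7.1250·10^-24 J, E₂ = 2.5053·10^-23 J.
|ΔE| = |7.1250·10^-24 − 2.5053·10^-23| = 1.79·10^-23 J = 0.112 meV.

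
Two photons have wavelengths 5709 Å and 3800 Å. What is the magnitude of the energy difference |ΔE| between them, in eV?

Using E = hc/λ: E₁ = 3.4795 × 10^-19 J, E₂ = 5.2275 × 10^-19 J.
|ΔE| = |3.4795 × 10^-19 − 5.2275 × 10^-19| = 1.75 × 10^-19 J = 1.09 eV.

1.09 eV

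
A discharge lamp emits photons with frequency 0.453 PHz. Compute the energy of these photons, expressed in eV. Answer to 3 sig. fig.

Convert to SI: f = 0.453 PHz = 4.53 × 10^14 Hz.
For a photon E = hf, so E = 3.002 × 10^-19 J.
Converting to eV: E = 1.873 eV ≈ 1.87 eV.

1.87 eV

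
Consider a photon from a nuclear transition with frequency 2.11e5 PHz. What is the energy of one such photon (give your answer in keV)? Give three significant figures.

First convert: f = 2.11e5 PHz = 2.11e20 Hz.
Since E = hf for a photon, E = 1.398e-13 J.
Converting to keV: E = 872.6 keV ≈ 873 keV.

873 keV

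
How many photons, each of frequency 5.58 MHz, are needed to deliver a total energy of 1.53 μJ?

Per-photon energy: E = 3.697e-27 J (from frequency = 5.58 MHz).
N = E_total / E_photon = 1.53e-6 J / 3.697e-27 J = 4.14e20.

4.14e20 photons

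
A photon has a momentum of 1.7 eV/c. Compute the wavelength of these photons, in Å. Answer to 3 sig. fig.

(h = 6.62607015 × 10^-34 J·s, c = 2.99792458 × 10^8 m/s, 1 eV = 1.602176634 × 10^-19 J.)
First convert: p = 1.7 eV/c = 9.0853 × 10^-28 kg·m/s.
The photon relation is λ = h/p, giving λ = 7.293 × 10^-7 m.
Converting to Å: λ = 7293 Å ≈ 7290 Å.

7290 Å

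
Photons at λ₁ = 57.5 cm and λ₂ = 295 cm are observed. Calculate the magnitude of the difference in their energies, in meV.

1.74 × 10^-3 meV

Using E = hc/λ: E₁ = 3.455 × 10^-25 J, E₂ = 6.734 × 10^-26 J.
|ΔE| = |3.455 × 10^-25 − 6.734 × 10^-26| = 2.78 × 10^-25 J = 1.74 × 10^-3 meV.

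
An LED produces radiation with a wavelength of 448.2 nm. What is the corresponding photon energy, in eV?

2.77 eV

Convert to SI: λ = 448.2 nm = 4.482 × 10^-7 m.
The photon relation is E = hc/λ, giving E = 4.432 × 10^-19 J.
Converting to eV: E = 2.766 eV ≈ 2.77 eV.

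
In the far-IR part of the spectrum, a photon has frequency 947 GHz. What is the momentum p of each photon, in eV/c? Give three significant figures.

3.92e-3 eV/c

Convert to SI: f = 947 GHz = 9.47e11 Hz.
Since p = hf/c for a photon, p = 2.093e-30 kg·m/s.
Converting to eV/c: p = 0.003916 eV/c ≈ 3.92e-3 eV/c.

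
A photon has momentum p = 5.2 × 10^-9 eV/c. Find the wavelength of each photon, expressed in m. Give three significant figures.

Convert to SI: p = 5.2 × 10^-9 eV/c = 2.7790 × 10^-36 kg·m/s.
The photon relation is λ = h/p, giving λ = 238.4 m.
So λ ≈ 238 m.

238 m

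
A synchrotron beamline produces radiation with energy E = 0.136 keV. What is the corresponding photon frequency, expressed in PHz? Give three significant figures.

32.9 PHz

Use h = 6.62607015e-34 J·s, 1 eV = 1.602176634e-19 J.
First convert: E = 0.136 keV = 2.1790e-17 J.
Apply f = E/h: f = 3.288e16 Hz.
Converting to PHz: f = 32.88 PHz ≈ 32.9 PHz.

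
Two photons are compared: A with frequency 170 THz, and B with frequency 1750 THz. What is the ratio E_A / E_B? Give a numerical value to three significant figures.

E_A = 1.126 × 10^-19 J (from frequency = 170 THz, via E = hf).
E_B = 1.160 × 10^-18 J (from frequency = 1750 THz, via E = hf).
Ratio = 1.126 × 10^-19 / 1.160 × 10^-18 = 0.0971.

0.0971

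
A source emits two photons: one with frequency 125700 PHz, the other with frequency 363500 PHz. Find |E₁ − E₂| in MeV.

Using E = hf: E₁ = 8.3290 × 10^-14 J, E₂ = 2.4086 × 10^-13 J.
|ΔE| = |8.3290 × 10^-14 − 2.4086 × 10^-13| = 1.58 × 10^-13 J = 0.983 MeV.

0.983 MeV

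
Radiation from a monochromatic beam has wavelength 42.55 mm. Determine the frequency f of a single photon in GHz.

7.05 GHz

Take c = 2.99792458·10^8 m/s.
In SI units: λ = 42.55 mm = 0.04255 m.
Apply f = c/λ: f = 7.046·10^9 Hz.
Converting to GHz: f = 7.046 GHz ≈ 7.05 GHz.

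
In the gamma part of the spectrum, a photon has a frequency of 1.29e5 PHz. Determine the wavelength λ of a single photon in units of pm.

First convert: f = 1.29e5 PHz = 1.29e20 Hz.
For a photon λ = c/f, so λ = 2.324e-12 m.
Converting to pm: λ = 2.324 pm ≈ 2.32 pm.

2.32 pm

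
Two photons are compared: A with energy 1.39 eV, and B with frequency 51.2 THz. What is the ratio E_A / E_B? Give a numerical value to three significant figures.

6.56

E_A = 2.227·10^-19 J (from energy = 1.39 eV, via E given directly).
E_B = 3.393·10^-20 J (from frequency = 51.2 THz, via E = hf).
Ratio = 2.227·10^-19 / 3.393·10^-20 = 6.56.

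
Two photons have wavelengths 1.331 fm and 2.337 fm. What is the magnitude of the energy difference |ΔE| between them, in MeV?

Using E = hc/λ: E₁ = 1.4924 × 10^-10 J, E₂ = 8.5000 × 10^-11 J.
|ΔE| = |1.4924 × 10^-10 − 8.5000 × 10^-11| = 6.42 × 10^-11 J = 401 MeV.

401 MeV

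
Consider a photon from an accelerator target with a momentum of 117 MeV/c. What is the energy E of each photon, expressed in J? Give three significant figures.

First convert: p = 117 MeV/c = 6.2528e-20 kg·m/s.
For a photon E = pc, so E = 1.875e-11 J.
So E ≈ 1.87e-11 J.

1.87e-11 J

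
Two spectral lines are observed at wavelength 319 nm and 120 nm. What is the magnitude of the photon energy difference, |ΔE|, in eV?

Using E = hc/λ: E₁ = 6.227e-19 J, E₂ = 1.655e-18 J.
|ΔE| = |6.227e-19 − 1.655e-18| = 1.03e-18 J = 6.45 eV.

6.45 eV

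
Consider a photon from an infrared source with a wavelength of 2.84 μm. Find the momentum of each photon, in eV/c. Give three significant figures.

0.437 eV/c

Convert to SI: λ = 2.84 μm = 2.84e-6 m.
For a photon p = h/λ, so p = 2.333e-28 kg·m/s.
Converting to eV/c: p = 0.4366 eV/c ≈ 0.437 eV/c.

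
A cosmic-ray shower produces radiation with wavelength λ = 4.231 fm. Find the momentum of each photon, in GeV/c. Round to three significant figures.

0.293 GeV/c

First convert: λ = 4.231 fm = 4.231 × 10^-15 m.
Since p = h/λ for a photon, p = 1.566 × 10^-19 kg·m/s.
Converting to GeV/c: p = 0.2930 GeV/c ≈ 0.293 GeV/c.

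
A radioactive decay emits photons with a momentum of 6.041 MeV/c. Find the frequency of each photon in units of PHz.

1.46 × 10^6 PHz

Use h = 6.62607015 × 10^-34 J·s, c = 2.99792458 × 10^8 m/s, 1 eV = 1.602176634 × 10^-19 J.
Convert to SI: p = 6.041 MeV/c = 3.2285 × 10^-21 kg·m/s.
For a photon f = pc/h, so f = 1.461 × 10^21 Hz.
Converting to PHz: f = 1.461 × 10^6 PHz ≈ 1.46 × 10^6 PHz.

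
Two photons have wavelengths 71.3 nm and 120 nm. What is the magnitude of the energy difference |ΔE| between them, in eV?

Using E = hc/λ: E₁ = 2.786e-18 J, E₂ = 1.655e-18 J.
|ΔE| = |2.786e-18 − 1.655e-18| = 1.13e-18 J = 7.06 eV.

7.06 eV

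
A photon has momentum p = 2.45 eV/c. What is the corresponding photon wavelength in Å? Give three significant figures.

5060 Å

Take h = 6.62607015e-34 J·s, c = 2.99792458e8 m/s, 1 eV = 1.602176634e-19 J.
First convert: p = 2.45 eV/c = 1.3094e-27 kg·m/s.
For a photon λ = h/p, so λ = 5.061e-7 m.
Converting to Å: λ = 5061 Å ≈ 5060 Å.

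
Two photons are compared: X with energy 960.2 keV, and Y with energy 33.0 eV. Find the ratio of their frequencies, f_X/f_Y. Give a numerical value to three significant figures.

2.91e4

f_X = 2.322e20 Hz (from energy = 960.2 keV, via f = E/h).
f_Y = 7.979e15 Hz (from energy = 33.0 eV, via f = E/h).
Ratio = 2.322e20 / 7.979e15 = 2.91e4.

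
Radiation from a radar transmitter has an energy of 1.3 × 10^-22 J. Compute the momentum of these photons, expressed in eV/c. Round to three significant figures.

8.11 × 10^-4 eV/c

Take c = 2.99792458 × 10^8 m/s, 1 eV = 1.602176634 × 10^-19 J.
Since p = E/c for a photon, p = 4.336 × 10^-31 kg·m/s.
Converting to eV/c: p = 8.114 × 10^-4 eV/c ≈ 8.11 × 10^-4 eV/c.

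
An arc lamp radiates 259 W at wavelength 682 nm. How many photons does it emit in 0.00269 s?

Total energy: E_total = P·t = 259 × 0.00269 = 0.6967 J.
Per-photon energy: E = 2.913 × 10^-19 J.
N = E_total / E_photon = 2.39 × 10^18.

2.39 × 10^18 photons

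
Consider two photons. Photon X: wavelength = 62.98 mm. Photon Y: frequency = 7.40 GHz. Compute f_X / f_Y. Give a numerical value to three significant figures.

f_X = 4.760 × 10^9 Hz (from wavelength = 62.98 mm, via f = c/λ).
f_Y = 7.400 × 10^9 Hz (from frequency = 7.40 GHz, via f given directly).
Ratio = 4.760 × 10^9 / 7.400 × 10^9 = 0.643.

0.643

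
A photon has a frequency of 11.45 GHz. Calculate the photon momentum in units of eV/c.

4.74e-5 eV/c

Use h = 6.62607015e-34 J·s, c = 2.99792458e8 m/s, 1 eV = 1.602176634e-19 J.
First convert: f = 11.45 GHz = 1.145e10 Hz.
The photon relation is p = hf/c, giving p = 2.531e-32 kg·m/s.
Converting to eV/c: p = 4.735e-5 eV/c ≈ 4.74e-5 eV/c.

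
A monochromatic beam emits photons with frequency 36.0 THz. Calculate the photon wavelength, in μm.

Convert to SI: f = 36.0 THz = 3.60e13 Hz.
The photon relation is λ = c/f, giving λ = 8.328e-6 m.
Converting to μm: λ = 8.328 μm ≈ 8.33 μm.

8.33 μm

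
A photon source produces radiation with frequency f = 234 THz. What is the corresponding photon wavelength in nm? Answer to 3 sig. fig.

(c = 2.99792458 × 10^8 m/s.)
In SI units: f = 234 THz = 2.34 × 10^14 Hz.
Apply λ = c/f: λ = 1.281 × 10^-6 m.
Converting to nm: λ = 1281 nm ≈ 1280 nm.

1280 nm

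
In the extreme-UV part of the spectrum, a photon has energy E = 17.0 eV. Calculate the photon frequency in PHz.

4.11 PHz

In SI units: E = 17.0 eV = 2.7237e-18 J.
The photon relation is f = E/h, giving f = 4.111e15 Hz.
Converting to PHz: f = 4.111 PHz ≈ 4.11 PHz.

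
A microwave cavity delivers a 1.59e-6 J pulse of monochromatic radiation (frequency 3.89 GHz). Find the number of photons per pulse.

Per-photon energy: E = 2.578e-24 J (from frequency = 3.89 GHz).
N = E_total / E_photon = 1.59e-6 J / 2.578e-24 J = 6.17e17.

6.17e17 photons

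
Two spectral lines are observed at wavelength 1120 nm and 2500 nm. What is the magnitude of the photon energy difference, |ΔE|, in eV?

Using E = hc/λ: E₁ = 1.774 × 10^-19 J, E₂ = 7.946 × 10^-20 J.
|ΔE| = |1.774 × 10^-19 − 7.946 × 10^-20| = 9.79 × 10^-20 J = 0.611 eV.

0.611 eV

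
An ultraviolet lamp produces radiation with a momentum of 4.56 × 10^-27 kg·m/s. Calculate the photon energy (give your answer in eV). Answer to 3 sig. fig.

Take c = 2.99792458 × 10^8 m/s, 1 eV = 1.602176634 × 10^-19 J.
Apply E = pc: E = 1.367 × 10^-18 J.
Converting to eV: E = 8.532 eV ≈ 8.53 eV.

8.53 eV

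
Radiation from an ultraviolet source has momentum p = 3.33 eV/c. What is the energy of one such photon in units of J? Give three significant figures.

5.34e-19 J

(c = 2.99792458e8 m/s, 1 eV = 1.602176634e-19 J.)
First convert: p = 3.33 eV/c = 1.7796e-27 kg·m/s.
For a photon E = pc, so E = 5.335e-19 J.
So E ≈ 5.34e-19 J.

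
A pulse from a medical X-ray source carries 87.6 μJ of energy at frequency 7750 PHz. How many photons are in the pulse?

Per-photon energy: E = 5.135e-15 J (from frequency = 7750 PHz).
N = E_total / E_photon = 8.76e-5 J / 5.135e-15 J = 1.71e10.

1.71e10 photons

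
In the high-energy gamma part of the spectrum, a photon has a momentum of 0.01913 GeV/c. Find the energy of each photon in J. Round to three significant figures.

Use c = 2.99792458e8 m/s, 1 eV = 1.602176634e-19 J.
First convert: p = 0.01913 GeV/c = 1.0224e-20 kg·m/s.
Apply E = pc: E = 3.065e-12 J.
So E ≈ 3.06e-12 J.

3.06e-12 J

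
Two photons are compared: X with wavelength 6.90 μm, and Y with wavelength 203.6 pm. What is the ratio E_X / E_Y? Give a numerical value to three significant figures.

E_X = 2.879e-20 J (from wavelength = 6.90 μm, via E = hc/λ).
E_Y = 9.757e-16 J (from wavelength = 203.6 pm, via E = hc/λ).
Ratio = 2.879e-20 / 9.757e-16 = 2.95e-5.

2.95e-5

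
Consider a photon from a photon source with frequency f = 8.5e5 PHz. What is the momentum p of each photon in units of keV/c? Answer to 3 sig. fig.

(h = 6.62607015e-34 J·s, c = 2.99792458e8 m/s, 1 eV = 1.602176634e-19 J.)
First convert: f = 8.5e5 PHz = 8.5e20 Hz.
Apply p = hf/c: p = 1.879e-21 kg·m/s.
Converting to keV/c: p = 3515 keV/c ≈ 3520 keV/c.

3520 keV/c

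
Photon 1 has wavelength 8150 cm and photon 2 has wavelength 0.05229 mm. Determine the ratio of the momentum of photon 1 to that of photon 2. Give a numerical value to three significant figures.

p_1 = 8.130e-36 kg·m/s (from wavelength = 8150 cm, via p = h/λ).
p_2 = 1.267e-29 kg·m/s (from wavelength = 0.05229 mm, via p = h/λ).
Ratio = 8.130e-36 / 1.267e-29 = 6.42e-7.

6.42e-7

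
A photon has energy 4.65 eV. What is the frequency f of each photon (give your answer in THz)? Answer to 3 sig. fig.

1120 THz

First convert: E = 4.65 eV = 7.4501 × 10^-19 J.
The photon relation is f = E/h, giving f = 1.124 × 10^15 Hz.
Converting to THz: f = 1124 THz ≈ 1120 THz.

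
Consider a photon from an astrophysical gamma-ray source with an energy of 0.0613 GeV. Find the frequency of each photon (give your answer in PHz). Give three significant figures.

Take h = 6.62607015e-34 J·s, 1 eV = 1.602176634e-19 J.
Convert to SI: E = 0.0613 GeV = 9.8213e-12 J.
For a photon f = E/h, so f = 1.482e22 Hz.
Converting to PHz: f = 1.482e7 PHz ≈ 1.48e7 PHz.

1.48e7 PHz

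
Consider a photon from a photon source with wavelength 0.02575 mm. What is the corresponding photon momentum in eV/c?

0.0481 eV/c

Use h = 6.62607015e-34 J·s, c = 2.99792458e8 m/s, 1 eV = 1.602176634e-19 J.
Convert to SI: λ = 0.02575 mm = 2.575e-5 m.
The photon relation is p = h/λ, giving p = 2.573e-29 kg·m/s.
Converting to eV/c: p = 0.04815 eV/c ≈ 0.0481 eV/c.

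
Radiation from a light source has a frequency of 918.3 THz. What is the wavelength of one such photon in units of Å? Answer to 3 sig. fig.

3260 Å

Use c = 2.99792458 × 10^8 m/s.
First convert: f = 918.3 THz = 9.183 × 10^14 Hz.
For a photon λ = c/f, so λ = 3.265 × 10^-7 m.
Converting to Å: λ = 3265 Å ≈ 3260 Å.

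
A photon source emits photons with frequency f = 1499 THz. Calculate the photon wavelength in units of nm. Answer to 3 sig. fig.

In SI units: f = 1499 THz = 1.499e15 Hz.
The photon relation is λ = c/f, giving λ = 2.000e-7 m.
Converting to nm: λ = 200.0 nm ≈ 200 nm.

200 nm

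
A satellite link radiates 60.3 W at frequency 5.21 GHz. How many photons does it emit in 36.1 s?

6.31e26 photons

Total energy: E_total = P·t = 60.3 × 36.1 = 2177 J.
Per-photon energy: E = 3.452e-24 J.
N = E_total / E_photon = 6.31e26.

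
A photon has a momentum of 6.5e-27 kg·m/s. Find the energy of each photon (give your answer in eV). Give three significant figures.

For a photon E = pc, so E = 1.949e-18 J.
Converting to eV: E = 12.16 eV ≈ 12.2 eV.

12.2 eV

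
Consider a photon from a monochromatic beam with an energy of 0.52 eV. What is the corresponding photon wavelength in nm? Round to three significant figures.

In SI units: E = 0.52 eV = 8.3313e-20 J.
Since λ = hc/E for a photon, λ = 2.384e-6 m.
Converting to nm: λ = 2384 nm ≈ 2380 nm.

2380 nm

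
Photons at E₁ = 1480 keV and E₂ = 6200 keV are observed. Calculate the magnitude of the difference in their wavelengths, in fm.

638 fm

Using λ = hc/E: λ₁ = 8.377e-13 m, λ₂ = 2.000e-13 m.
|Δλ| = |8.377e-13 − 2.000e-13| = 6.38e-13 m = 638 fm.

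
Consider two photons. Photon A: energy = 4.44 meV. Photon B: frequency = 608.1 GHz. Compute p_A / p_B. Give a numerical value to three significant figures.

p_A = 2.373·10^-30 kg·m/s (from energy = 4.44 meV, via p = E/c).
p_B = 1.344·10^-30 kg·m/s (from frequency = 608.1 GHz, via p = hf/c).
Ratio = 2.373·10^-30 / 1.344·10^-30 = 1.77.

1.77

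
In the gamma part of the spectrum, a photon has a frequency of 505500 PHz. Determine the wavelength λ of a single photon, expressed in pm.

First convert: f = 505500 PHz = 5.055·10^20 Hz.
Apply λ = c/f: λ = 5.931·10^-13 m.
Converting to pm: λ = 0.5931 pm ≈ 0.593 pm.

0.593 pm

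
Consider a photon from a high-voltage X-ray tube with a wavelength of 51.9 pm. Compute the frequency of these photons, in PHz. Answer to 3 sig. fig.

In SI units: λ = 51.9 pm = 5.19 × 10^-11 m.
The photon relation is f = c/λ, giving f = 5.776 × 10^18 Hz.
Converting to PHz: f = 5776 PHz ≈ 5780 PHz.

5780 PHz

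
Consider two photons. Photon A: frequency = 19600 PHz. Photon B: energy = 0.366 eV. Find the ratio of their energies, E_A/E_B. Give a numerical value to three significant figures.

2.21 × 10^5

E_A = 1.299 × 10^-14 J (from frequency = 19600 PHz, via E = hf).
E_B = 5.864 × 10^-20 J (from energy = 0.366 eV, via E given directly).
Ratio = 1.299 × 10^-14 / 5.864 × 10^-20 = 2.21 × 10^5.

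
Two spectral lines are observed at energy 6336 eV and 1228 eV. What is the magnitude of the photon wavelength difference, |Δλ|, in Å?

Using λ = hc/E: λ₁ = 1.9568e-10 m, λ₂ = 1.0096e-9 m.
|Δλ| = |1.9568e-10 − 1.0096e-9| = 8.14e-10 m = 8.14 Å.

8.14 Å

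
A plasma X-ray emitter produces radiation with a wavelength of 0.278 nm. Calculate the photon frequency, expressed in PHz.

Use c = 2.99792458 × 10^8 m/s.
Convert to SI: λ = 0.278 nm = 2.78 × 10^-10 m.
Apply f = c/λ: f = 1.078 × 10^18 Hz.
Converting to PHz: f = 1078 PHz ≈ 1080 PHz.

1080 PHz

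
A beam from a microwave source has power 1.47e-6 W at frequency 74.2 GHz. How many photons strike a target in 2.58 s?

Total energy: E_total = P·t = 1.47e-6 × 2.58 = 3.793e-6 J.
Per-photon energy: E = 4.917e-23 J.
N = E_total / E_photon = 7.71e16.

7.71e16 photons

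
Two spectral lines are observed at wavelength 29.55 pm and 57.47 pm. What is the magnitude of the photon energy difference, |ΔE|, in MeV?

0.0204 MeV

Using E = hc/λ: E₁ = 6.7223e-15 J, E₂ = 3.4565e-15 J.
|ΔE| = |6.7223e-15 − 3.4565e-15| = 3.27e-15 J = 0.0204 MeV.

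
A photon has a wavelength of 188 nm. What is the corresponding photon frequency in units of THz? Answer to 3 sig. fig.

Take c = 2.99792458 × 10^8 m/s.
First convert: λ = 188 nm = 1.88 × 10^-7 m.
Apply f = c/λ: f = 1.595 × 10^15 Hz.
Converting to THz: f = 1595 THz ≈ 1590 THz.

1590 THz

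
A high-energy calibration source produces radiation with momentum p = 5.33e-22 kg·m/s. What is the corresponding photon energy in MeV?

0.997 MeV

(c = 2.99792458e8 m/s, 1 eV = 1.602176634e-19 J.)
Apply E = pc: E = 1.598e-13 J.
Converting to MeV: E = 0.9973 MeV ≈ 0.997 MeV.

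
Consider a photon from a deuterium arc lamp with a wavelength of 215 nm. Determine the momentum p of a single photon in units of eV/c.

5.77 eV/c

Take h = 6.62607015 × 10^-34 J·s, c = 2.99792458 × 10^8 m/s, 1 eV = 1.602176634 × 10^-19 J.
First convert: λ = 215 nm = 2.15 × 10^-7 m.
For a photon p = h/λ, so p = 3.082 × 10^-27 kg·m/s.
Converting to eV/c: p = 5.767 eV/c ≈ 5.77 eV/c.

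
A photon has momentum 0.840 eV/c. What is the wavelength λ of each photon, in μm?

In SI units: p = 0.840 eV/c = 4.4892 × 10^-28 kg·m/s.
The photon relation is λ = h/p, giving λ = 1.476 × 10^-6 m.
Converting to μm: λ = 1.476 μm ≈ 1.48 μm.

1.48 μm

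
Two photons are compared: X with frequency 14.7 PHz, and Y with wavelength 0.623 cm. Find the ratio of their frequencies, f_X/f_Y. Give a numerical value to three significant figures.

3.05 × 10^5

f_X = 1.470 × 10^16 Hz (from frequency = 14.7 PHz, via f given directly).
f_Y = 4.812 × 10^10 Hz (from wavelength = 0.623 cm, via f = c/λ).
Ratio = 1.470 × 10^16 / 4.812 × 10^10 = 3.05 × 10^5.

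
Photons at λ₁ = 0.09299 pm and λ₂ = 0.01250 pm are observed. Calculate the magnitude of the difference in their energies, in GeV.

Using E = hc/λ: E₁ = 2.1362e-12 J, E₂ = 1.5892e-11 J.
|ΔE| = |2.1362e-12 − 1.5892e-11| = 1.38e-11 J = 0.0859 GeV.

0.0859 GeV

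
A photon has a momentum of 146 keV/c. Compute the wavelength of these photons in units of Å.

0.0849 Å

In SI units: p = 146 keV/c = 7.8027e-23 kg·m/s.
Apply λ = h/p: λ = 8.492e-12 m.
Converting to Å: λ = 0.08492 Å ≈ 0.0849 Å.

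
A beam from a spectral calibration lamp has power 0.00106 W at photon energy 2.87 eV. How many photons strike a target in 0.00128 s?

2.95·10^12 photons

Total energy: E_total = P·t = 0.00106 × 0.00128 = 1.357·10^-6 J.
Per-photon energy: E = 4.598·10^-19 J.
N = E_total / E_photon = 2.95·10^12.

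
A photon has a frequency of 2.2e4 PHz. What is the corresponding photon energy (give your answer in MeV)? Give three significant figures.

Use h = 6.62607015e-34 J·s, 1 eV = 1.602176634e-19 J.
First convert: f = 2.2e4 PHz = 2.2e19 Hz.
The photon relation is E = hf, giving E = 1.458e-14 J.
Converting to MeV: E = 0.09098 MeV ≈ 0.0910 MeV.

0.0910 MeV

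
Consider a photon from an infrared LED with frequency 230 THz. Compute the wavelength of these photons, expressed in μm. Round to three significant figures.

Use c = 2.99792458 × 10^8 m/s.
Convert to SI: f = 230 THz = 2.3 × 10^14 Hz.
For a photon λ = c/f, so λ = 1.303 × 10^-6 m.
Converting to μm: λ = 1.303 μm ≈ 1.30 μm.

1.30 μm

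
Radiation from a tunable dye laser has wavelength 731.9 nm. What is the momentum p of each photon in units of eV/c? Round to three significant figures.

1.69 eV/c

Take h = 6.62607015 × 10^-34 J·s, c = 2.99792458 × 10^8 m/s, 1 eV = 1.602176634 × 10^-19 J.
Convert to SI: λ = 731.9 nm = 7.319 × 10^-7 m.
Since p = h/λ for a photon, p = 9.053 × 10^-28 kg·m/s.
Converting to eV/c: p = 1.694 eV/c ≈ 1.69 eV/c.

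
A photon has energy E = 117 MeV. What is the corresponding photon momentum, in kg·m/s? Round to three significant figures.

6.25e-20 kg·m/s

Convert to SI: E = 117 MeV = 1.8745e-11 J.
Since p = E/c for a photon, p = 6.253e-20 kg·m/s.
So p ≈ 6.25e-20 kg·m/s.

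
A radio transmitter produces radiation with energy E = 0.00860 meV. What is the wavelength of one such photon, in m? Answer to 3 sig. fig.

0.144 m

(h = 6.62607015e-34 J·s, c = 2.99792458e8 m/s, 1 eV = 1.602176634e-19 J.)
First convert: E = 0.00860 meV = 1.3779e-24 J.
Since λ = hc/E for a photon, λ = 0.1442 m.
So λ ≈ 0.144 m.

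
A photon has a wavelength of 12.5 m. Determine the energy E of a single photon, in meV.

(h = 6.62607015e-34 J·s, c = 2.99792458e8 m/s, 1 eV = 1.602176634e-19 J.)
The photon relation is E = hc/λ, giving E = 1.589e-26 J.
Converting to meV: E = 9.919e-5 meV ≈ 9.92e-5 meV.

9.92e-5 meV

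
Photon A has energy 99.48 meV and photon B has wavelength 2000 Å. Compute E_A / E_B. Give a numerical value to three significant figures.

E_A = 1.594·10^-20 J (from energy = 99.48 meV, via E given directly).
E_B = 9.932·10^-19 J (from wavelength = 2000 Å, via E = hc/λ).
Ratio = 1.594·10^-20 / 9.932·10^-19 = 0.0160.

0.0160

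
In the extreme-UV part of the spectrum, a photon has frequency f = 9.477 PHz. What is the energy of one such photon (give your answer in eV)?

Take h = 6.62607015 × 10^-34 J·s, 1 eV = 1.602176634 × 10^-19 J.
Convert to SI: f = 9.477 PHz = 9.477 × 10^15 Hz.
Apply E = hf: E = 6.280 × 10^-18 J.
Converting to eV: E = 39.19 eV ≈ 39.2 eV.

39.2 eV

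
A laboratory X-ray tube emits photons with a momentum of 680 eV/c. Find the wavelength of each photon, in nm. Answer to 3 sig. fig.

Use h = 6.62607015e-34 J·s, c = 2.99792458e8 m/s, 1 eV = 1.602176634e-19 J.
Convert to SI: p = 680 eV/c = 3.6341e-25 kg·m/s.
For a photon λ = h/p, so λ = 1.823e-9 m.
Converting to nm: λ = 1.823 nm ≈ 1.82 nm.

1.82 nm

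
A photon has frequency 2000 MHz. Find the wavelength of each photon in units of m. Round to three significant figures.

In SI units: f = 2000 MHz = 2.0e9 Hz.
Since λ = c/f for a photon, λ = 0.1499 m.
So λ ≈ 0.150 m.

0.150 m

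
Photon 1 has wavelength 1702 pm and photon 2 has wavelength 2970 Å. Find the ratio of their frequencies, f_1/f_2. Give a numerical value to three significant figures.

175

f_1 = 1.761·10^17 Hz (from wavelength = 1702 pm, via f = c/λ).
f_2 = 1.009·10^15 Hz (from wavelength = 2970 Å, via f = c/λ).
Ratio = 1.761·10^17 / 1.009·10^15 = 175.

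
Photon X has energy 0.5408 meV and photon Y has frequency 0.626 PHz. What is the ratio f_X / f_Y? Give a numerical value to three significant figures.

2.09e-4

f_X = 1.308e11 Hz (from energy = 0.5408 meV, via f = E/h).
f_Y = 6.260e14 Hz (from frequency = 0.626 PHz, via f given directly).
Ratio = 1.308e11 / 6.260e14 = 2.09e-4.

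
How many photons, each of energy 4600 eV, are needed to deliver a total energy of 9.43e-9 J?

Per-photon energy: E = 7.370e-16 J (from energy = 4600 eV).
N = E_total / E_photon = 9.43e-9 J / 7.370e-16 J = 1.28e7.

1.28e7 photons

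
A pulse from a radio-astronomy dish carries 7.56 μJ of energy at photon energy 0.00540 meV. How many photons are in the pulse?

8.74e18 photons

Per-photon energy: E = 8.652e-25 J (from energy = 0.00540 meV).
N = E_total / E_photon = 7.56e-6 J / 8.652e-25 J = 8.74e18.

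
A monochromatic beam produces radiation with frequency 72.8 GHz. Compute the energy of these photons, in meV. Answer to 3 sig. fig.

0.301 meV

First convert: f = 72.8 GHz = 7.28 × 10^10 Hz.
For a photon E = hf, so E = 4.824 × 10^-23 J.
Converting to meV: E = 0.3011 meV ≈ 0.301 meV.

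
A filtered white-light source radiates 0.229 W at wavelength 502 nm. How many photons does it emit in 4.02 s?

2.33 × 10^18 photons

Total energy: E_total = P·t = 0.229 × 4.02 = 0.9206 J.
Per-photon energy: E = 3.957 × 10^-19 J.
N = E_total / E_photon = 2.33 × 10^18.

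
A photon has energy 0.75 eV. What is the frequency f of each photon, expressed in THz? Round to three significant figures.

181 THz

Take h = 6.62607015 × 10^-34 J·s, 1 eV = 1.602176634 × 10^-19 J.
Convert to SI: E = 0.75 eV = 1.2016 × 10^-19 J.
Since f = E/h for a photon, f = 1.813 × 10^14 Hz.
Converting to THz: f = 181.3 THz ≈ 181 THz.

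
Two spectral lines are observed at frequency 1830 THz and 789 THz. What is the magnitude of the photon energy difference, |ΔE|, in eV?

4.31 eV

Using E = hf: E₁ = 1.213e-18 J, E₂ = 5.228e-19 J.
|ΔE| = |1.213e-18 − 5.228e-19| = 6.90e-19 J = 4.31 eV.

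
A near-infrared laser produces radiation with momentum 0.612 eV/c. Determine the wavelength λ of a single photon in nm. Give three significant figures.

2030 nm

Use h = 6.62607015·10^-34 J·s, c = 2.99792458·10^8 m/s, 1 eV = 1.602176634·10^-19 J.
In SI units: p = 0.612 eV/c = 3.2707·10^-28 kg·m/s.
Since λ = h/p for a photon, λ = 2.026·10^-6 m.
Converting to nm: λ = 2026 nm ≈ 2030 nm.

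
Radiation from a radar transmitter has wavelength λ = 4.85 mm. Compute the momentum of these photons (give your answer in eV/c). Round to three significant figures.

2.56·10^-4 eV/c

Convert to SI: λ = 4.85 mm = 0.00485 m.
Since p = h/λ for a photon, p = 1.366·10^-31 kg·m/s.
Converting to eV/c: p = 2.556·10^-4 eV/c ≈ 2.56·10^-4 eV/c.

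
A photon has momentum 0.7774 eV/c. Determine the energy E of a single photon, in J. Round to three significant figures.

1.25 × 10^-19 J

First convert: p = 0.7774 eV/c = 4.1546 × 10^-28 kg·m/s.
For a photon E = pc, so E = 1.246 × 10^-19 J.
So E ≈ 1.25 × 10^-19 J.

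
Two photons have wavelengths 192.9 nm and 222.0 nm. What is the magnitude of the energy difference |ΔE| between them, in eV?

Using E = hc/λ: E₁ = 1.0298e-18 J, E₂ = 8.9480e-19 J.
|ΔE| = |1.0298e-18 − 8.9480e-19| = 1.35e-19 J = 0.843 eV.

0.843 eV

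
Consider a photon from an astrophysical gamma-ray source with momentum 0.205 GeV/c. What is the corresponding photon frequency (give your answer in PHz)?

Convert to SI: p = 0.205 GeV/c = 1.0956e-19 kg·m/s.
The photon relation is f = pc/h, giving f = 4.957e22 Hz.
Converting to PHz: f = 4.957e7 PHz ≈ 4.96e7 PHz.

4.96e7 PHz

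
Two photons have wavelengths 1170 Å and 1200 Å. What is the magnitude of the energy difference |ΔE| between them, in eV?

Using E = hc/λ: E₁ = 1.698 × 10^-18 J, E₂ = 1.655 × 10^-18 J.
|ΔE| = |1.698 × 10^-18 − 1.655 × 10^-18| = 4.24 × 10^-20 J = 0.265 eV.

0.265 eV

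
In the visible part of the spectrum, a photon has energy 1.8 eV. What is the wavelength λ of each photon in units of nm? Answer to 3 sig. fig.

Use h = 6.62607015e-34 J·s, c = 2.99792458e8 m/s, 1 eV = 1.602176634e-19 J.
First convert: E = 1.8 eV = 2.8839e-19 J.
For a photon λ = hc/E, so λ = 6.888e-7 m.
Converting to nm: λ = 688.8 nm ≈ 689 nm.

689 nm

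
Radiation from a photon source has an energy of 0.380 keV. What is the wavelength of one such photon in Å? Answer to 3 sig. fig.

Convert to SI: E = 0.380 keV = 6.0883 × 10^-17 J.
For a photon λ = hc/E, so λ = 3.263 × 10^-9 m.
Converting to Å: λ = 32.63 Å ≈ 32.6 Å.

32.6 Å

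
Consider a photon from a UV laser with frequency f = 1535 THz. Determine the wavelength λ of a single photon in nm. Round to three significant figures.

In SI units: f = 1535 THz = 1.535 × 10^15 Hz.
Apply λ = c/f: λ = 1.953 × 10^-7 m.
Converting to nm: λ = 195.3 nm ≈ 195 nm.

195 nm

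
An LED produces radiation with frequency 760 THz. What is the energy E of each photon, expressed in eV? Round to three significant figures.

3.14 eV

Use h = 6.62607015e-34 J·s, 1 eV = 1.602176634e-19 J.
First convert: f = 760 THz = 7.6e14 Hz.
The photon relation is E = hf, giving E = 5.036e-19 J.
Converting to eV: E = 3.143 eV ≈ 3.14 eV.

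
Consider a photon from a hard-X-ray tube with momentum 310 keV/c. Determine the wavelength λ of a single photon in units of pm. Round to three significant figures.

In SI units: p = 310 keV/c = 1.6567·10^-22 kg·m/s.
For a photon λ = h/p, so λ = 3.999·10^-12 m.
Converting to pm: λ = 3.999 pm ≈ 4.00 pm.

4.00 pm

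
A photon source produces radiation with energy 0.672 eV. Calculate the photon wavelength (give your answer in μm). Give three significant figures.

1.85 μm

Take h = 6.62607015e-34 J·s, c = 2.99792458e8 m/s, 1 eV = 1.602176634e-19 J.
First convert: E = 0.672 eV = 1.0767e-19 J.
The photon relation is λ = hc/E, giving λ = 1.845e-6 m.
Converting to μm: λ = 1.845 μm ≈ 1.85 μm.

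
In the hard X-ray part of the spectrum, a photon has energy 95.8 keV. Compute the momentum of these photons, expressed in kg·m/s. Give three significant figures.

(c = 2.99792458e8 m/s, 1 eV = 1.602176634e-19 J.)
In SI units: E = 95.8 keV = 1.5349e-14 J.
For a photon p = E/c, so p = 5.120e-23 kg·m/s.
So p ≈ 5.12e-23 kg·m/s.

5.12e-23 kg·m/s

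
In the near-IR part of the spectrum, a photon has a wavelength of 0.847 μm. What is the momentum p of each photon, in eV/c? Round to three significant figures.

Convert to SI: λ = 0.847 μm = 8.47 × 10^-7 m.
For a photon p = h/λ, so p = 7.823 × 10^-28 kg·m/s.
Converting to eV/c: p = 1.464 eV/c ≈ 1.46 eV/c.

1.46 eV/c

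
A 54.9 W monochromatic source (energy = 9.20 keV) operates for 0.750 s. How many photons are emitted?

2.79e16 photons

Total energy: E_total = P·t = 54.9 × 0.750 = 41.17 J.
Per-photon energy: E = 1.474e-15 J.
N = E_total / E_photon = 2.79e16.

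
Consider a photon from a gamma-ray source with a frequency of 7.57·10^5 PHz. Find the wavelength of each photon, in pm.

(c = 2.99792458·10^8 m/s.)
Convert to SI: f = 7.57·10^5 PHz = 7.57·10^20 Hz.
The photon relation is λ = c/f, giving λ = 3.960·10^-13 m.
Converting to pm: λ = 0.3960 pm ≈ 0.396 pm.

0.396 pm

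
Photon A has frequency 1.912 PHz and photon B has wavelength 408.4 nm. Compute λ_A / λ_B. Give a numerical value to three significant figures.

0.384

λ_A = 1.568·10^-7 m (from frequency = 1.912 PHz, via λ = c/f).
λ_B = 4.084·10^-7 m (from wavelength = 408.4 nm, via λ given directly).
Ratio = 1.568·10^-7 / 4.084·10^-7 = 0.384.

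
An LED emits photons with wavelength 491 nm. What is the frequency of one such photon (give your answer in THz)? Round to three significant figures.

611 THz

(c = 2.99792458e8 m/s.)
Convert to SI: λ = 491 nm = 4.91e-7 m.
The photon relation is f = c/λ, giving f = 6.106e14 Hz.
Converting to THz: f = 610.6 THz ≈ 611 THz.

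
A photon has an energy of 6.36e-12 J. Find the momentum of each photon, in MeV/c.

39.7 MeV/c

Take c = 2.99792458e8 m/s, 1 eV = 1.602176634e-19 J.
Since p = E/c for a photon, p = 2.121e-20 kg·m/s.
Converting to MeV/c: p = 39.70 MeV/c ≈ 39.7 MeV/c.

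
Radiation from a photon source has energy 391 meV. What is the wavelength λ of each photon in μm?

3.17 μm

(h = 6.62607015 × 10^-34 J·s, c = 2.99792458 × 10^8 m/s, 1 eV = 1.602176634 × 10^-19 J.)
First convert: E = 391 meV = 6.2645 × 10^-20 J.
The photon relation is λ = hc/E, giving λ = 3.171 × 10^-6 m.
Converting to μm: λ = 3.171 μm ≈ 3.17 μm.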